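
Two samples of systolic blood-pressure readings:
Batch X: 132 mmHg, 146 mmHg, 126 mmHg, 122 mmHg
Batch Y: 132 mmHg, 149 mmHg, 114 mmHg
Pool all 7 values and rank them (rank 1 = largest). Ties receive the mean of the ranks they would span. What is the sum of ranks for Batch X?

Sorted (descending): 149, 146, 132, 132, 126, 122, 114
The 2 values of 132 occupy positions 3–4 → average rank (3+4)/2 = 3.5.
Batch X values → pooled ranks: 132→3.5, 146→2, 126→5, 122→6
Rank sum = 3.5 + 2 + 5 + 6 = 16.5

16.5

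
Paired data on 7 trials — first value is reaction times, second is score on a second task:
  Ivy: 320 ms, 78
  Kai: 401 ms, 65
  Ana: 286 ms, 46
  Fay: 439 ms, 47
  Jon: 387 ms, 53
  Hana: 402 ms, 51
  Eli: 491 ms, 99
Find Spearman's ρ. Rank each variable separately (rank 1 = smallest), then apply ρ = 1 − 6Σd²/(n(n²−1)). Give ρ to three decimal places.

Ranks of variable 1: 2, 4, 1, 6, 3, 5, 7
Ranks of variable 2: 6, 5, 1, 2, 4, 3, 7
d = r₁ − r₂: -4, -1, 0, 4, -1, 2, 0
d²: 16, 1, 0, 16, 1, 4, 0; Σd² = 38
ρ = 1 − 6·38/(7·48) = 1 − 228/336 = 0.321

0.321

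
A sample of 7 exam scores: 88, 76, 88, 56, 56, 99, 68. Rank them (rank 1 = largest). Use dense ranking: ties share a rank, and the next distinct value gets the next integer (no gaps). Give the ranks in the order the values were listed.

2, 3, 2, 5, 5, 1, 4

Sorted (descending): 99, 88, 88, 76, 68, 56, 56
The 2 values of 88 share dense rank 2.
The 2 values of 56 share dense rank 5.
Remaining distinct values take the next consecutive integers.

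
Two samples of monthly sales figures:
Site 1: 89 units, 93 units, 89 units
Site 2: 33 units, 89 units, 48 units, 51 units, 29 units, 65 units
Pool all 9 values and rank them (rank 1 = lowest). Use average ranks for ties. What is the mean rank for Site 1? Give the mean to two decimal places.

7.67

Sorted (ascending): 29, 33, 48, 51, 65, 89, 89, 89, 93
The 3 values of 89 occupy positions 6–8 → average rank 7.
Site 1 values → pooled ranks: 89→7, 93→9, 89→7
Mean rank = (7 + 9 + 7) / 3 = 7.67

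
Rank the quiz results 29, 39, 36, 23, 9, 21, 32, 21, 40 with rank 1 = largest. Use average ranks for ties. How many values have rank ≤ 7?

6

Sorted (descending): 40, 39, 36, 32, 29, 23, 21, 21, 9
The 2 values of 21 occupy positions 7–8 → average rank (7+8)/2 = 7.5.
Ranks ≤ 7: {1, 2, 3, 4, 5, 6} → 6 values.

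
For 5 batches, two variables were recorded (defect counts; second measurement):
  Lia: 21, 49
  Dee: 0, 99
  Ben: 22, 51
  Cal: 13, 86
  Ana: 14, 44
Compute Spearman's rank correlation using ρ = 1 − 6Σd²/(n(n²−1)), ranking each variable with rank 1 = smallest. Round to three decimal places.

-0.600

Ranks of variable 1: 4, 1, 5, 2, 3
Ranks of variable 2: 2, 5, 3, 4, 1
d = r₁ − r₂: 2, -4, 2, -2, 2
d²: 4, 16, 4, 4, 4; Σd² = 32
ρ = 1 − 6·32/(5·24) = 1 − 192/120 = -0.600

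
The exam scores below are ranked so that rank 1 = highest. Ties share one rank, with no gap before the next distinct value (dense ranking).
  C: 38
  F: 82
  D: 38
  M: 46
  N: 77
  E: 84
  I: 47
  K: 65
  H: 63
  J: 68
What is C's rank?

Sorted (descending): 84, 82, 77, 68, 65, 63, 47, 46, 38, 38
The 2 values of 38 share dense rank 9.
Remaining distinct values take the next consecutive integers.
C has value 38 → rank 9.

9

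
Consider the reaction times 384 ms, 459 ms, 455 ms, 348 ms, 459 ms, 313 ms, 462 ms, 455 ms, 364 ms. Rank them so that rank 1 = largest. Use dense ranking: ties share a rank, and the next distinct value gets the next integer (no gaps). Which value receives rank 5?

Sorted (descending): 462, 459, 459, 455, 455, 384, 364, 348, 313
The 2 values of 459 share dense rank 2.
The 2 values of 455 share dense rank 3.
Remaining distinct values take the next consecutive integers.
Rank 5 → value 364.

364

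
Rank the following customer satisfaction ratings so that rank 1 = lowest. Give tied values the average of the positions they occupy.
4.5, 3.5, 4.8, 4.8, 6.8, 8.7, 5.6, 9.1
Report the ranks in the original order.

2, 1, 3.5, 3.5, 6, 7, 5, 8

Sorted (ascending): 3.5, 4.5, 4.8, 4.8, 5.6, 6.8, 8.7, 9.1
The 2 values of 4.8 occupy positions 3–4 → average rank (3+4)/2 = 3.5.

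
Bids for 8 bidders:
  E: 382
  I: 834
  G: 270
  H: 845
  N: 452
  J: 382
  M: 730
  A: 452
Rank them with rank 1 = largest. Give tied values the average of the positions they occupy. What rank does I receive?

Sorted (descending): 845, 834, 730, 452, 452, 382, 382, 270
The 2 values of 452 occupy positions 4–5 → average rank (4+5)/2 = 4.5.
The 2 values of 382 occupy positions 6–7 → average rank (6+7)/2 = 6.5.
I has value 834 → rank 2.

2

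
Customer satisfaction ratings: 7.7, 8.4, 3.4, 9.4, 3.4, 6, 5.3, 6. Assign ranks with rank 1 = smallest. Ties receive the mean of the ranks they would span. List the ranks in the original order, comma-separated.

Sorted (ascending): 3.4, 3.4, 5.3, 6, 6, 7.7, 8.4, 9.4
The 2 values of 3.4 occupy positions 1–2 → average rank (1+2)/2 = 1.5.
The 2 values of 6 occupy positions 4–5 → average rank (4+5)/2 = 4.5.

6, 7, 1.5, 8, 1.5, 4.5, 3, 4.5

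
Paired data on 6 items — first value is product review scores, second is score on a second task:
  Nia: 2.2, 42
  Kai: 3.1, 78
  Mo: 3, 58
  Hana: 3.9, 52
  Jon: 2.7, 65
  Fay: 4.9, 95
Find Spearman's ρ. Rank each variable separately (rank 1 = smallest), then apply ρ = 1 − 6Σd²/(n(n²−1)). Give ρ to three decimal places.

0.600

Ranks of variable 1: 1, 4, 3, 5, 2, 6
Ranks of variable 2: 1, 5, 3, 2, 4, 6
d = r₁ − r₂: 0, -1, 0, 3, -2, 0
d²: 0, 1, 0, 9, 4, 0; Σd² = 14
ρ = 1 − 6·14/(6·35) = 1 − 84/210 = 0.600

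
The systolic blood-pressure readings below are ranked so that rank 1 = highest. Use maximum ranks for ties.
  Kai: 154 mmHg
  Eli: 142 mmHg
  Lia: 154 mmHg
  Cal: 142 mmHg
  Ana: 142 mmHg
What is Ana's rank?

Sorted (descending): 154, 154, 142, 142, 142
The 2 values of 154 occupy positions 1–2 → each gets rank 2.
The 3 values of 142 occupy positions 3–5 → each gets rank 5.
Ana has value 142 mmHg → rank 5.

5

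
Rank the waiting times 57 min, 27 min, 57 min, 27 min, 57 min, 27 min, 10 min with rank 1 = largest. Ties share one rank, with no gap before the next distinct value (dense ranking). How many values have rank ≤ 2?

6

Sorted (descending): 57, 57, 57, 27, 27, 27, 10
The 3 values of 57 share dense rank 1.
The 3 values of 27 share dense rank 2.
Remaining distinct values take the next consecutive integers.
Ranks ≤ 2: {1, 1, 1, 2, 2, 2} → 6 values.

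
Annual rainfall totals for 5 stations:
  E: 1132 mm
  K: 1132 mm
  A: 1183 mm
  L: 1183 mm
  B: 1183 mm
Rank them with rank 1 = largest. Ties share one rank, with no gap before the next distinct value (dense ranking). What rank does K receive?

Sorted (descending): 1183, 1183, 1183, 1132, 1132
The 3 values of 1183 share dense rank 1.
The 2 values of 1132 share dense rank 2.
K has value 1132 mm → rank 2.

2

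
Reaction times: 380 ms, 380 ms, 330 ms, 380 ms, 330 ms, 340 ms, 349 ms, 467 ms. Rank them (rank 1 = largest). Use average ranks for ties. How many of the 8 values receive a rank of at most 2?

1

Sorted (descending): 467, 380, 380, 380, 349, 340, 330, 330
The 3 values of 380 occupy positions 2–4 → average rank 3.
The 2 values of 330 occupy positions 7–8 → average rank (7+8)/2 = 7.5.
Ranks ≤ 2: {1} → 1 value.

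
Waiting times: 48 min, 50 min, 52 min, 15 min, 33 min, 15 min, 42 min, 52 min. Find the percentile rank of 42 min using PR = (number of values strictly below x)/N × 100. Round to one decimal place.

37.5

N = 8.
Strictly below 42: 3. Equal to 42: 1.
PR = 3/8 × 100 = 37.5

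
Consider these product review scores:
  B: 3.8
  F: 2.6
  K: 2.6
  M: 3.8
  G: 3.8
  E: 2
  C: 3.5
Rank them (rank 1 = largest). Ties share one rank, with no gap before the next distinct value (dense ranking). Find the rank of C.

2

Sorted (descending): 3.8, 3.8, 3.8, 3.5, 2.6, 2.6, 2
The 3 values of 3.8 share dense rank 1.
The 2 values of 2.6 share dense rank 3.
Remaining distinct values take the next consecutive integers.
C has value 3.5 → rank 2.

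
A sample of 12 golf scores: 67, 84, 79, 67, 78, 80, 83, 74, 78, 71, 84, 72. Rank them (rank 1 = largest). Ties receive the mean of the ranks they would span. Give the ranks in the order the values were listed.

11.5, 1.5, 5, 11.5, 6.5, 4, 3, 8, 6.5, 10, 1.5, 9

Sorted (descending): 84, 84, 83, 80, 79, 78, 78, 74, 72, 71, 67, 67
The 2 values of 84 occupy positions 1–2 → average rank (1+2)/2 = 1.5.
The 2 values of 78 occupy positions 6–7 → average rank (6+7)/2 = 6.5.
The 2 values of 67 occupy positions 11–12 → average rank (11+12)/2 = 11.5.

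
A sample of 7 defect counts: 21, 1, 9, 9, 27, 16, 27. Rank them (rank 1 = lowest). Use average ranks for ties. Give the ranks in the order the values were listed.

5, 1, 2.5, 2.5, 6.5, 4, 6.5

Sorted (ascending): 1, 9, 9, 16, 21, 27, 27
The 2 values of 9 occupy positions 2–3 → average rank (2+3)/2 = 2.5.
The 2 values of 27 occupy positions 6–7 → average rank (6+7)/2 = 6.5.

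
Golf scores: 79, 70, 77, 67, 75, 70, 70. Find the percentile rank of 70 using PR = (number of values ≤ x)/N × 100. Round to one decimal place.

57.1

N = 7.
Strictly below 70: 1. Equal to 70: 3.
PR = 4/7 × 100 = 57.1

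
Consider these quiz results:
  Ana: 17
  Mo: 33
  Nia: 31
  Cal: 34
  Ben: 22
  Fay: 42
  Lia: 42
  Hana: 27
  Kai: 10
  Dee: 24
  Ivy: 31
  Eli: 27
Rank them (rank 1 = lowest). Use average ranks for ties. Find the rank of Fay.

Sorted (ascending): 10, 17, 22, 24, 27, 27, 31, 31, 33, 34, 42, 42
The 2 values of 27 occupy positions 5–6 → average rank (5+6)/2 = 5.5.
The 2 values of 31 occupy positions 7–8 → average rank (7+8)/2 = 7.5.
The 2 values of 42 occupy positions 11–12 → average rank (11+12)/2 = 11.5.
Fay has value 42 → rank 11.5.

11.5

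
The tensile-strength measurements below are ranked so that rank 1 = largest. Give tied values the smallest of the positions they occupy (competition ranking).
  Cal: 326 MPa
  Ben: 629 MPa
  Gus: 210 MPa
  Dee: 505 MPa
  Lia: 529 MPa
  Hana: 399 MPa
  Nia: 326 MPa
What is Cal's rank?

5

Sorted (descending): 629, 529, 505, 399, 326, 326, 210
The 2 values of 326 occupy positions 5–6 → each gets rank 5.
Cal has value 326 MPa → rank 5.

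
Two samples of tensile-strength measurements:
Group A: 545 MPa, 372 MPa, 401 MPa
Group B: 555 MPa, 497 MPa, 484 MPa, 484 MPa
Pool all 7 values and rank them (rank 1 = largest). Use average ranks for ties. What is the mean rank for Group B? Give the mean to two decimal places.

3.25

Sorted (descending): 555, 545, 497, 484, 484, 401, 372
The 2 values of 484 occupy positions 4–5 → average rank (4+5)/2 = 4.5.
Group B values → pooled ranks: 555→1, 497→3, 484→4.5, 484→4.5
Mean rank = (1 + 3 + 4.5 + 4.5) / 4 = 3.25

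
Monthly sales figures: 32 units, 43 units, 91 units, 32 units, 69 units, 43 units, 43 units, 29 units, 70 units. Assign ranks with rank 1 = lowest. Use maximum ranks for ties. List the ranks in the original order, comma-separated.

3, 6, 9, 3, 7, 6, 6, 1, 8

Sorted (ascending): 29, 32, 32, 43, 43, 43, 69, 70, 91
The 2 values of 32 occupy positions 2–3 → each gets rank 3.
The 3 values of 43 occupy positions 4–6 → each gets rank 6.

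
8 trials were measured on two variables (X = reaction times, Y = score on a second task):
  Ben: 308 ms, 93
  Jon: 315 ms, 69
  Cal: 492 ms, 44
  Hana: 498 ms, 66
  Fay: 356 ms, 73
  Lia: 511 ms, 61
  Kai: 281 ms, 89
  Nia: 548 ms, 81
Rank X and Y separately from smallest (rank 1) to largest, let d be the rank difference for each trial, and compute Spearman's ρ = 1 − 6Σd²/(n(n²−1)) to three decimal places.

Ranks of variable 1: 2, 3, 5, 6, 4, 7, 1, 8
Ranks of variable 2: 8, 4, 1, 3, 5, 2, 7, 6
d = r₁ − r₂: -6, -1, 4, 3, -1, 5, -6, 2
d²: 36, 1, 16, 9, 1, 25, 36, 4; Σd² = 128
ρ = 1 − 6·128/(8·63) = 1 − 768/504 = -0.524

-0.524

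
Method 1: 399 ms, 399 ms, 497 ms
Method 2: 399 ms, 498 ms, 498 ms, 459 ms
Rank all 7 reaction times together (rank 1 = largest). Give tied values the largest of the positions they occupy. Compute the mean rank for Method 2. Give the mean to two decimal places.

Sorted (descending): 498, 498, 497, 459, 399, 399, 399
The 2 values of 498 occupy positions 1–2 → each gets rank 2.
The 3 values of 399 occupy positions 5–7 → each gets rank 7.
Method 2 values → pooled ranks: 399→7, 498→2, 498→2, 459→4
Mean rank = (7 + 2 + 2 + 4) / 4 = 3.75

3.75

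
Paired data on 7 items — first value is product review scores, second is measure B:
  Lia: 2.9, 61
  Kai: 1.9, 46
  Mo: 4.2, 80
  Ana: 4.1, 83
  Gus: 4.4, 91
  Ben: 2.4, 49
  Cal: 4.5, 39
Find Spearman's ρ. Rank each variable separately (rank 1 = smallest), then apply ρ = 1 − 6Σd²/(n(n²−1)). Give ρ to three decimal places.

0.214

Ranks of variable 1: 3, 1, 5, 4, 6, 2, 7
Ranks of variable 2: 4, 2, 5, 6, 7, 3, 1
d = r₁ − r₂: -1, -1, 0, -2, -1, -1, 6
d²: 1, 1, 0, 4, 1, 1, 36; Σd² = 44
ρ = 1 − 6·44/(7·48) = 1 − 264/336 = 0.214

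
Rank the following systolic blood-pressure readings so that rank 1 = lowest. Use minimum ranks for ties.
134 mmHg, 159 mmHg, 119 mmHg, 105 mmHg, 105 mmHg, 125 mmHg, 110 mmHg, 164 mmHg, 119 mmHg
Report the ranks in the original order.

7, 8, 4, 1, 1, 6, 3, 9, 4

Sorted (ascending): 105, 105, 110, 119, 119, 125, 134, 159, 164
The 2 values of 105 occupy positions 1–2 → each gets rank 1.
The 2 values of 119 occupy positions 4–5 → each gets rank 4.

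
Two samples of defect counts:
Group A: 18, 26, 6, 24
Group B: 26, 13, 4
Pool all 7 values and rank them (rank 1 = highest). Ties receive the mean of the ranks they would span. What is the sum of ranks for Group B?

Sorted (descending): 26, 26, 24, 18, 13, 6, 4
The 2 values of 26 occupy positions 1–2 → average rank (1+2)/2 = 1.5.
Group B values → pooled ranks: 26→1.5, 13→5, 4→7
Rank sum = 1.5 + 5 + 7 = 13.5

13.5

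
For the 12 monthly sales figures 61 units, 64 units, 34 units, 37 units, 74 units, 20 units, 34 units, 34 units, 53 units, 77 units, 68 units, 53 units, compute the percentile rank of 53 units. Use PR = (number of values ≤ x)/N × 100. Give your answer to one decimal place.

N = 12.
Strictly below 53: 5. Equal to 53: 2.
PR = 7/12 × 100 = 58.3

58.3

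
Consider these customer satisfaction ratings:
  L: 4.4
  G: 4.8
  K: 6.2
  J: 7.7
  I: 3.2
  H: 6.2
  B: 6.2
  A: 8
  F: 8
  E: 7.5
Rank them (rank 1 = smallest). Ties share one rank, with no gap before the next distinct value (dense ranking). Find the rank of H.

Sorted (ascending): 3.2, 4.4, 4.8, 6.2, 6.2, 6.2, 7.5, 7.7, 8, 8
The 3 values of 6.2 share dense rank 4.
The 2 values of 8 share dense rank 7.
Remaining distinct values take the next consecutive integers.
H has value 6.2 → rank 4.

4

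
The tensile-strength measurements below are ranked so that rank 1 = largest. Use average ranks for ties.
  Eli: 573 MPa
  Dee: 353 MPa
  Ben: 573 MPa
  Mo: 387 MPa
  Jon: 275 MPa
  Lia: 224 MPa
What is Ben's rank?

Sorted (descending): 573, 573, 387, 353, 275, 224
The 2 values of 573 occupy positions 1–2 → average rank (1+2)/2 = 1.5.
Ben has value 573 MPa → rank 1.5.

1.5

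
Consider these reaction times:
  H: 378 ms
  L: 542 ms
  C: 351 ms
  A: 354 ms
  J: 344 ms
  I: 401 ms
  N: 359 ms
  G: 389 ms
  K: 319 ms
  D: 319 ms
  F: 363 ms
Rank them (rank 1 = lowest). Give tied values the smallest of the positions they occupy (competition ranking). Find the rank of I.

Sorted (ascending): 319, 319, 344, 351, 354, 359, 363, 378, 389, 401, 542
The 2 values of 319 occupy positions 1–2 → each gets rank 1.
I has value 401 ms → rank 10.

10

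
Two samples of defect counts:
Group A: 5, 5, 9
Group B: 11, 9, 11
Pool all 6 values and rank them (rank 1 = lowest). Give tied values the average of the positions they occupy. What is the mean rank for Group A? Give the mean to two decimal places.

Sorted (ascending): 5, 5, 9, 9, 11, 11
The 2 values of 5 occupy positions 1–2 → average rank (1+2)/2 = 1.5.
The 2 values of 9 occupy positions 3–4 → average rank (3+4)/2 = 3.5.
The 2 values of 11 occupy positions 5–6 → average rank (5+6)/2 = 5.5.
Group A values → pooled ranks: 5→1.5, 5→1.5, 9→3.5
Mean rank = (1.5 + 1.5 + 3.5) / 3 = 2.17

2.17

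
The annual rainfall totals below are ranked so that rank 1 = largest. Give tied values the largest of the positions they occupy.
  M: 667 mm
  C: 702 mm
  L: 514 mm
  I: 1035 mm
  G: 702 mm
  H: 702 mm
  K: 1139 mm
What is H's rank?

5

Sorted (descending): 1139, 1035, 702, 702, 702, 667, 514
The 3 values of 702 occupy positions 3–5 → each gets rank 5.
H has value 702 mm → rank 5.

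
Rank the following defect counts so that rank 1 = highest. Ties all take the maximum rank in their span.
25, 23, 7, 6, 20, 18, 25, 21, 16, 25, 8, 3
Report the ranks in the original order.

Sorted (descending): 25, 25, 25, 23, 21, 20, 18, 16, 8, 7, 6, 3
The 3 values of 25 occupy positions 1–3 → each gets rank 3.

3, 4, 10, 11, 6, 7, 3, 5, 8, 3, 9, 12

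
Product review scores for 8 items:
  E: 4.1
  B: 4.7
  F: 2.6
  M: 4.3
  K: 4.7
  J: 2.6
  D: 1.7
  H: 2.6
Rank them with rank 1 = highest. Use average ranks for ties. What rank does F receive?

6

Sorted (descending): 4.7, 4.7, 4.3, 4.1, 2.6, 2.6, 2.6, 1.7
The 2 values of 4.7 occupy positions 1–2 → average rank (1+2)/2 = 1.5.
The 3 values of 2.6 occupy positions 5–7 → average rank 6.
F has value 2.6 → rank 6.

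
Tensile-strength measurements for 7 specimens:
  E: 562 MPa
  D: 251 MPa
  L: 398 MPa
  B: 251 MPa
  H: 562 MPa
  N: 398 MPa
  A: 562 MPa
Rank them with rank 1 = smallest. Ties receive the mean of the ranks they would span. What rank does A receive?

Sorted (ascending): 251, 251, 398, 398, 562, 562, 562
The 2 values of 251 occupy positions 1–2 → average rank (1+2)/2 = 1.5.
The 2 values of 398 occupy positions 3–4 → average rank (3+4)/2 = 3.5.
The 3 values of 562 occupy positions 5–7 → average rank 6.
A has value 562 MPa → rank 6.

6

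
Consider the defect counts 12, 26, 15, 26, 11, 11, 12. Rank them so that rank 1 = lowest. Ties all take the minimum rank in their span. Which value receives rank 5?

15

Sorted (ascending): 11, 11, 12, 12, 15, 26, 26
The 2 values of 11 occupy positions 1–2 → each gets rank 1.
The 2 values of 12 occupy positions 3–4 → each gets rank 3.
The 2 values of 26 occupy positions 6–7 → each gets rank 6.
Rank 5 → value 15.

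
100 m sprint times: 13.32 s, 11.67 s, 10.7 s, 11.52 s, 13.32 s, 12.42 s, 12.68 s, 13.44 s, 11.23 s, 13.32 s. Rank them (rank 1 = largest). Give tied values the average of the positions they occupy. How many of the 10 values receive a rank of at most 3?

Sorted (descending): 13.44, 13.32, 13.32, 13.32, 12.68, 12.42, 11.67, 11.52, 11.23, 10.7
The 3 values of 13.32 occupy positions 2–4 → average rank 3.
Ranks ≤ 3: {1, 3, 3, 3} → 4 values.

4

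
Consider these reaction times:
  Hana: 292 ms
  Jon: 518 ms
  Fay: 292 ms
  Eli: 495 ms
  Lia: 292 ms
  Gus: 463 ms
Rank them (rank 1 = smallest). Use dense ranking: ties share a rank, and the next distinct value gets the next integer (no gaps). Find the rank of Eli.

Sorted (ascending): 292, 292, 292, 463, 495, 518
The 3 values of 292 share dense rank 1.
Remaining distinct values take the next consecutive integers.
Eli has value 495 ms → rank 3.

3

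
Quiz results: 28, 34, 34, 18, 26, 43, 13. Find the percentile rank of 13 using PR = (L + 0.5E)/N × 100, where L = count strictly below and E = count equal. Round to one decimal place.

N = 7.
Strictly below 13: 0. Equal to 13: 1.
PR = (0 + 0.5·1)/7 × 100 = 7.1

7.1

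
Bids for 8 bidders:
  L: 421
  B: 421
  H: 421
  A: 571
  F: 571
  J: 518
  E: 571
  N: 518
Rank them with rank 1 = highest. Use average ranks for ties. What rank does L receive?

7

Sorted (descending): 571, 571, 571, 518, 518, 421, 421, 421
The 3 values of 571 occupy positions 1–3 → average rank 2.
The 2 values of 518 occupy positions 4–5 → average rank (4+5)/2 = 4.5.
The 3 values of 421 occupy positions 6–8 → average rank 7.
L has value 421 → rank 7.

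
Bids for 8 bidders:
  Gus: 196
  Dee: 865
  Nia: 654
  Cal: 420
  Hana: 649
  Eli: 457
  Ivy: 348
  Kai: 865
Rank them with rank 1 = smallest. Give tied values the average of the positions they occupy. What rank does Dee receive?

7.5

Sorted (ascending): 196, 348, 420, 457, 649, 654, 865, 865
The 2 values of 865 occupy positions 7–8 → average rank (7+8)/2 = 7.5.
Dee has value 865 → rank 7.5.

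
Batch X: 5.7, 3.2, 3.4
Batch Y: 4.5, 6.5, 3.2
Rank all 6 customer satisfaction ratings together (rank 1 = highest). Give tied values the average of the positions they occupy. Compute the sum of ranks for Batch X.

11.5

Sorted (descending): 6.5, 5.7, 4.5, 3.4, 3.2, 3.2
The 2 values of 3.2 occupy positions 5–6 → average rank (5+6)/2 = 5.5.
Batch X values → pooled ranks: 5.7→2, 3.2→5.5, 3.4→4
Rank sum = 2 + 5.5 + 4 = 11.5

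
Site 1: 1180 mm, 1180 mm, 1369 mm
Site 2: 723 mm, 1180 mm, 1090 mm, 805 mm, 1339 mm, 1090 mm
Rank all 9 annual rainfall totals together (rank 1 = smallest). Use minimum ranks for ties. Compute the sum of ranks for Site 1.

Sorted (ascending): 723, 805, 1090, 1090, 1180, 1180, 1180, 1339, 1369
The 2 values of 1090 occupy positions 3–4 → each gets rank 3.
The 3 values of 1180 occupy positions 5–7 → each gets rank 5.
Site 1 values → pooled ranks: 1180→5, 1180→5, 1369→9
Rank sum = 5 + 5 + 9 = 19

19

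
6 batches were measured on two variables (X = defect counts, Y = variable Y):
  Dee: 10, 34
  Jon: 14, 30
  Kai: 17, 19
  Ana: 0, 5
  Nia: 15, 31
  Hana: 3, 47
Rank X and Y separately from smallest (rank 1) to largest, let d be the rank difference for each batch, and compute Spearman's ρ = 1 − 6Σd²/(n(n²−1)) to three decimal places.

Ranks of variable 1: 3, 4, 6, 1, 5, 2
Ranks of variable 2: 5, 3, 2, 1, 4, 6
d = r₁ − r₂: -2, 1, 4, 0, 1, -4
d²: 4, 1, 16, 0, 1, 16; Σd² = 38
ρ = 1 − 6·38/(6·35) = 1 − 228/210 = -0.086

-0.086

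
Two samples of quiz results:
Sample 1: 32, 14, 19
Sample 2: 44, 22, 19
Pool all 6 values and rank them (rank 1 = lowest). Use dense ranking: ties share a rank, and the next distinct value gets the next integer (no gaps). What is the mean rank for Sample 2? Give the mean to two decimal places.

Sorted (ascending): 14, 19, 19, 22, 32, 44
The 2 values of 19 share dense rank 2.
Remaining distinct values take the next consecutive integers.
Sample 2 values → pooled ranks: 44→5, 22→3, 19→2
Mean rank = (5 + 3 + 2) / 3 = 3.33

3.33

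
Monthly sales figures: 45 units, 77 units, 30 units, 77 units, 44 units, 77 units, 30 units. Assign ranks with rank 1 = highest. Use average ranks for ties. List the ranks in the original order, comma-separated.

Sorted (descending): 77, 77, 77, 45, 44, 30, 30
The 3 values of 77 occupy positions 1–3 → average rank 2.
The 2 values of 30 occupy positions 6–7 → average rank (6+7)/2 = 6.5.

4, 2, 6.5, 2, 5, 2, 6.5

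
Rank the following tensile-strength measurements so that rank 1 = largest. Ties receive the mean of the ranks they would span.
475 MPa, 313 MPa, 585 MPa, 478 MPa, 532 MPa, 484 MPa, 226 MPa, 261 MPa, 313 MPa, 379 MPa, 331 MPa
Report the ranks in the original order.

Sorted (descending): 585, 532, 484, 478, 475, 379, 331, 313, 313, 261, 226
The 2 values of 313 occupy positions 8–9 → average rank (8+9)/2 = 8.5.

5, 8.5, 1, 4, 2, 3, 11, 10, 8.5, 6, 7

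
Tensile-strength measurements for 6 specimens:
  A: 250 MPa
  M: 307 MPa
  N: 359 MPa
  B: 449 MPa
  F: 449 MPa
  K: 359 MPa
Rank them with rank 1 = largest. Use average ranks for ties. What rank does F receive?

Sorted (descending): 449, 449, 359, 359, 307, 250
The 2 values of 449 occupy positions 1–2 → average rank (1+2)/2 = 1.5.
The 2 values of 359 occupy positions 3–4 → average rank (3+4)/2 = 3.5.
F has value 449 MPa → rank 1.5.

1.5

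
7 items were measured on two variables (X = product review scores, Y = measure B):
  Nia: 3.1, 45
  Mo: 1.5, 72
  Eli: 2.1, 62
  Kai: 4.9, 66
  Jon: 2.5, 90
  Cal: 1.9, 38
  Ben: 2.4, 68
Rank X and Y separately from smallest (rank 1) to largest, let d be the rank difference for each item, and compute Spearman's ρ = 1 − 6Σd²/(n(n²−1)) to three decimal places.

Ranks of variable 1: 6, 1, 3, 7, 5, 2, 4
Ranks of variable 2: 2, 6, 3, 4, 7, 1, 5
d = r₁ − r₂: 4, -5, 0, 3, -2, 1, -1
d²: 16, 25, 0, 9, 4, 1, 1; Σd² = 56
ρ = 1 − 6·56/(7·48) = 1 − 336/336 = 0.000

0.000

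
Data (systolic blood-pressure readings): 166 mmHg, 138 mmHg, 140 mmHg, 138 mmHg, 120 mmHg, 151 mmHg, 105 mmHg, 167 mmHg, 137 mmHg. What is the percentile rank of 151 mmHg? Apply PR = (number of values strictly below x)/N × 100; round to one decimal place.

66.7

N = 9.
Strictly below 151: 6. Equal to 151: 1.
PR = 6/9 × 100 = 66.7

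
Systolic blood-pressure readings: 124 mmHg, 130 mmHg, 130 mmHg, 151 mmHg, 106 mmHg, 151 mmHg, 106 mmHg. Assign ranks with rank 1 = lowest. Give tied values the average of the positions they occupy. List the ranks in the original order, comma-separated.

3, 4.5, 4.5, 6.5, 1.5, 6.5, 1.5

Sorted (ascending): 106, 106, 124, 130, 130, 151, 151
The 2 values of 106 occupy positions 1–2 → average rank (1+2)/2 = 1.5.
The 2 values of 130 occupy positions 4–5 → average rank (4+5)/2 = 4.5.
The 2 values of 151 occupy positions 6–7 → average rank (6+7)/2 = 6.5.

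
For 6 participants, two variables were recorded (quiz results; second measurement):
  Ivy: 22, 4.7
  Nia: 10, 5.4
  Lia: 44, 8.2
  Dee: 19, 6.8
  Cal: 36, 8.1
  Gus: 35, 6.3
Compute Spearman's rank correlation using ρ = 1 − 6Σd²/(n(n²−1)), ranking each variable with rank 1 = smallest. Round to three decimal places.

0.714

Ranks of variable 1: 3, 1, 6, 2, 5, 4
Ranks of variable 2: 1, 2, 6, 4, 5, 3
d = r₁ − r₂: 2, -1, 0, -2, 0, 1
d²: 4, 1, 0, 4, 0, 1; Σd² = 10
ρ = 1 − 6·10/(6·35) = 1 − 60/210 = 0.714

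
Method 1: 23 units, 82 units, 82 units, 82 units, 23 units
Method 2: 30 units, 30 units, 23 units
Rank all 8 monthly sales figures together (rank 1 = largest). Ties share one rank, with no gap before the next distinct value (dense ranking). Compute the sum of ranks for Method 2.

Sorted (descending): 82, 82, 82, 30, 30, 23, 23, 23
The 3 values of 82 share dense rank 1.
The 2 values of 30 share dense rank 2.
The 3 values of 23 share dense rank 3.
Method 2 values → pooled ranks: 30→2, 30→2, 23→3
Rank sum = 2 + 2 + 3 = 7

7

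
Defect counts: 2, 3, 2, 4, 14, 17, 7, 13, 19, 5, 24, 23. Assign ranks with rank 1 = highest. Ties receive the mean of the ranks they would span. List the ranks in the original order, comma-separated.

11.5, 10, 11.5, 9, 5, 4, 7, 6, 3, 8, 1, 2

Sorted (descending): 24, 23, 19, 17, 14, 13, 7, 5, 4, 3, 2, 2
The 2 values of 2 occupy positions 11–12 → average rank (11+12)/2 = 11.5.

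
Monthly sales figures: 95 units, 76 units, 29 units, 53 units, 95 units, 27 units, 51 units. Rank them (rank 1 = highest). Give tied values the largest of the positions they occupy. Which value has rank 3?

Sorted (descending): 95, 95, 76, 53, 51, 29, 27
The 2 values of 95 occupy positions 1–2 → each gets rank 2.
Rank 3 → value 76.

76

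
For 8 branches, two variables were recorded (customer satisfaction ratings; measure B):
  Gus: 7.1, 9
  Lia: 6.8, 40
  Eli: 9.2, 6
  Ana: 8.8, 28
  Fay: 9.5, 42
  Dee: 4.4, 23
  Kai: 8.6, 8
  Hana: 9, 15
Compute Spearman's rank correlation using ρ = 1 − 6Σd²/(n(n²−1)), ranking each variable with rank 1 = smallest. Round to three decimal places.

-0.024

Ranks of variable 1: 3, 2, 7, 5, 8, 1, 4, 6
Ranks of variable 2: 3, 7, 1, 6, 8, 5, 2, 4
d = r₁ − r₂: 0, -5, 6, -1, 0, -4, 2, 2
d²: 0, 25, 36, 1, 0, 16, 4, 4; Σd² = 86
ρ = 1 − 6·86/(8·63) = 1 − 516/504 = -0.024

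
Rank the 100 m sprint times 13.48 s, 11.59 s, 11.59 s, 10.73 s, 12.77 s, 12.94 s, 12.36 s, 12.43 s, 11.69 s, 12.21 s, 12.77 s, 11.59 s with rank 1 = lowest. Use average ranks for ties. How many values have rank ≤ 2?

1

Sorted (ascending): 10.73, 11.59, 11.59, 11.59, 11.69, 12.21, 12.36, 12.43, 12.77, 12.77, 12.94, 13.48
The 3 values of 11.59 occupy positions 2–4 → average rank 3.
The 2 values of 12.77 occupy positions 9–10 → average rank (9+10)/2 = 9.5.
Ranks ≤ 2: {1} → 1 value.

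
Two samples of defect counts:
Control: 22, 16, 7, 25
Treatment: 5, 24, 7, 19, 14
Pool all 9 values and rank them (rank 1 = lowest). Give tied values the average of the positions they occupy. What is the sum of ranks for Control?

Sorted (ascending): 5, 7, 7, 14, 16, 19, 22, 24, 25
The 2 values of 7 occupy positions 2–3 → average rank (2+3)/2 = 2.5.
Control values → pooled ranks: 22→7, 16→5, 7→2.5, 25→9
Rank sum = 7 + 5 + 2.5 + 9 = 23.5

23.5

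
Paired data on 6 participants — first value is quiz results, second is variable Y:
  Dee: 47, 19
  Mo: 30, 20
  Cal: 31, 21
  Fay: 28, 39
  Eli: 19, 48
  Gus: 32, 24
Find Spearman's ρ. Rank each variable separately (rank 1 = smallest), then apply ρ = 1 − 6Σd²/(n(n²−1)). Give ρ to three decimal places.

-0.771

Ranks of variable 1: 6, 3, 4, 2, 1, 5
Ranks of variable 2: 1, 2, 3, 5, 6, 4
d = r₁ − r₂: 5, 1, 1, -3, -5, 1
d²: 25, 1, 1, 9, 25, 1; Σd² = 62
ρ = 1 − 6·62/(6·35) = 1 − 372/210 = -0.771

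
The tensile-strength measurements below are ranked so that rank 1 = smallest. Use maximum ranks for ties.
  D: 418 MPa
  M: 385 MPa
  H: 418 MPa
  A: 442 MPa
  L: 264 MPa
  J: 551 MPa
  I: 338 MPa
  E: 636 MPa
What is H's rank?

5

Sorted (ascending): 264, 338, 385, 418, 418, 442, 551, 636
The 2 values of 418 occupy positions 4–5 → each gets rank 5.
H has value 418 MPa → rank 5.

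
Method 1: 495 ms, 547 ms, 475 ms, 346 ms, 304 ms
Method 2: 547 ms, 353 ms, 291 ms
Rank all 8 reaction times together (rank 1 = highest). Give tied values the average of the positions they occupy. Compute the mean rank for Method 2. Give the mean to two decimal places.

4.83

Sorted (descending): 547, 547, 495, 475, 353, 346, 304, 291
The 2 values of 547 occupy positions 1–2 → average rank (1+2)/2 = 1.5.
Method 2 values → pooled ranks: 547→1.5, 353→5, 291→8
Mean rank = (1.5 + 5 + 8) / 3 = 4.83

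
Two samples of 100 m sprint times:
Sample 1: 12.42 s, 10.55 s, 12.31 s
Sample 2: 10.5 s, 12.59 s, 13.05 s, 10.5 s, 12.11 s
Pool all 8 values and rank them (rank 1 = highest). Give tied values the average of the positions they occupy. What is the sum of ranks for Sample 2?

Sorted (descending): 13.05, 12.59, 12.42, 12.31, 12.11, 10.55, 10.5, 10.5
The 2 values of 10.5 occupy positions 7–8 → average rank (7+8)/2 = 7.5.
Sample 2 values → pooled ranks: 10.5→7.5, 12.59→2, 13.05→1, 10.5→7.5, 12.11→5
Rank sum = 7.5 + 2 + 1 + 7.5 + 5 = 23

23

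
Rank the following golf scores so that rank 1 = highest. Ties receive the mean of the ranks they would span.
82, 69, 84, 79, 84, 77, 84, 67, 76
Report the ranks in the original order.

Sorted (descending): 84, 84, 84, 82, 79, 77, 76, 69, 67
The 3 values of 84 occupy positions 1–3 → average rank 2.

4, 8, 2, 5, 2, 6, 2, 9, 7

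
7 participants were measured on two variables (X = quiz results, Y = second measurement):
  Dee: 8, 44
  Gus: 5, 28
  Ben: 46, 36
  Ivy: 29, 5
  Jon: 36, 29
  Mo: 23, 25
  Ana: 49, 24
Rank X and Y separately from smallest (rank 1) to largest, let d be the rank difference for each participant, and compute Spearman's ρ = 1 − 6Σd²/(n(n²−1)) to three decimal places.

Ranks of variable 1: 2, 1, 6, 4, 5, 3, 7
Ranks of variable 2: 7, 4, 6, 1, 5, 3, 2
d = r₁ − r₂: -5, -3, 0, 3, 0, 0, 5
d²: 25, 9, 0, 9, 0, 0, 25; Σd² = 68
ρ = 1 − 6·68/(7·48) = 1 − 408/336 = -0.214

-0.214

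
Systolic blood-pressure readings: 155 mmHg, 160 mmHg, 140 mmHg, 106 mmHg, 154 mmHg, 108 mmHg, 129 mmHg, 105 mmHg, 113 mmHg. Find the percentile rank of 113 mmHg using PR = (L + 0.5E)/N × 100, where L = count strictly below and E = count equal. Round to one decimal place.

38.9

N = 9.
Strictly below 113: 3. Equal to 113: 1.
PR = (3 + 0.5·1)/9 × 100 = 38.9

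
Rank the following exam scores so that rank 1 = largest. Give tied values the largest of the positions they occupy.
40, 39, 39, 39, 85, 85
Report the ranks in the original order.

3, 6, 6, 6, 2, 2

Sorted (descending): 85, 85, 40, 39, 39, 39
The 2 values of 85 occupy positions 1–2 → each gets rank 2.
The 3 values of 39 occupy positions 4–6 → each gets rank 6.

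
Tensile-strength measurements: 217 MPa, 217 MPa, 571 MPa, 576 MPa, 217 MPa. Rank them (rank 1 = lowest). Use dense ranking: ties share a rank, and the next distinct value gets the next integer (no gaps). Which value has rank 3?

Sorted (ascending): 217, 217, 217, 571, 576
The 3 values of 217 share dense rank 1.
Remaining distinct values take the next consecutive integers.
Rank 3 → value 576.

576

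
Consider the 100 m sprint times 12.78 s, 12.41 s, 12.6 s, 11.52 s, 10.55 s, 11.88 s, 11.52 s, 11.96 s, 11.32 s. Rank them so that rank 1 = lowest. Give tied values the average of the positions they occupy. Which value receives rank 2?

Sorted (ascending): 10.55, 11.32, 11.52, 11.52, 11.88, 11.96, 12.41, 12.6, 12.78
The 2 values of 11.52 occupy positions 3–4 → average rank (3+4)/2 = 3.5.
Rank 2 → value 11.32.

11.32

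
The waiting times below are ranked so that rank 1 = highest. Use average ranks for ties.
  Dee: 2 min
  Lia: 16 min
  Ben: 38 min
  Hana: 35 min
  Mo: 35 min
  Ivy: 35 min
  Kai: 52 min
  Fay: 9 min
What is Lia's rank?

Sorted (descending): 52, 38, 35, 35, 35, 16, 9, 2
The 3 values of 35 occupy positions 3–5 → average rank 4.
Lia has value 16 min → rank 6.

6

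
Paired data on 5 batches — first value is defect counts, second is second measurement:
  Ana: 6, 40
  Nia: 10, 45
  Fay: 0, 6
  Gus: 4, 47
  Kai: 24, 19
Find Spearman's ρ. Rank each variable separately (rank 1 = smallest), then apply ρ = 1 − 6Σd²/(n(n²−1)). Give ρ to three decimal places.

Ranks of variable 1: 3, 4, 1, 2, 5
Ranks of variable 2: 3, 4, 1, 5, 2
d = r₁ − r₂: 0, 0, 0, -3, 3
d²: 0, 0, 0, 9, 9; Σd² = 18
ρ = 1 − 6·18/(5·24) = 1 − 108/120 = 0.100

0.100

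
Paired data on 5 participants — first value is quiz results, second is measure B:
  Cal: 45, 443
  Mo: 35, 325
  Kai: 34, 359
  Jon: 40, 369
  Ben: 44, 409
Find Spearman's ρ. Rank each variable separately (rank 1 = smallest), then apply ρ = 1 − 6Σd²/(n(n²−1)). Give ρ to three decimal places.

Ranks of variable 1: 5, 2, 1, 3, 4
Ranks of variable 2: 5, 1, 2, 3, 4
d = r₁ − r₂: 0, 1, -1, 0, 0
d²: 0, 1, 1, 0, 0; Σd² = 2
ρ = 1 − 6·2/(5·24) = 1 − 12/120 = 0.900

0.900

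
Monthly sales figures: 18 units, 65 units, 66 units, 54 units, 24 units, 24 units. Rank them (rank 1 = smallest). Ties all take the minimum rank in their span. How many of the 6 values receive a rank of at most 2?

3

Sorted (ascending): 18, 24, 24, 54, 65, 66
The 2 values of 24 occupy positions 2–3 → each gets rank 2.
Ranks ≤ 2: {1, 2, 2} → 3 values.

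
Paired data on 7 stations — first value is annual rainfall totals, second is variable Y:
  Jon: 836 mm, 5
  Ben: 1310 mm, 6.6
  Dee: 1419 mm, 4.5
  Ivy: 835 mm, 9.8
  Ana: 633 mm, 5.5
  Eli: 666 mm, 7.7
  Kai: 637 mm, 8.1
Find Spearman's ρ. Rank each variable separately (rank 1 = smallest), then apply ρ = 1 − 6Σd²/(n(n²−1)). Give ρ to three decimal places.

Ranks of variable 1: 5, 6, 7, 4, 1, 3, 2
Ranks of variable 2: 2, 4, 1, 7, 3, 5, 6
d = r₁ − r₂: 3, 2, 6, -3, -2, -2, -4
d²: 9, 4, 36, 9, 4, 4, 16; Σd² = 82
ρ = 1 − 6·82/(7·48) = 1 − 492/336 = -0.464

-0.464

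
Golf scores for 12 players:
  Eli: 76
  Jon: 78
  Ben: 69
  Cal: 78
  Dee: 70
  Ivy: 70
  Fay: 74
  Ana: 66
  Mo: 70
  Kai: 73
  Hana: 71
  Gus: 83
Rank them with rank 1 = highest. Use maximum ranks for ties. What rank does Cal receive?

3

Sorted (descending): 83, 78, 78, 76, 74, 73, 71, 70, 70, 70, 69, 66
The 2 values of 78 occupy positions 2–3 → each gets rank 3.
The 3 values of 70 occupy positions 8–10 → each gets rank 10.
Cal has value 78 → rank 3.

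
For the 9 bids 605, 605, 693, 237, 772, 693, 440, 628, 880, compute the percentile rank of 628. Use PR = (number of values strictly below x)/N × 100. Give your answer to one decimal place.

44.4

N = 9.
Strictly below 628: 4. Equal to 628: 1.
PR = 4/9 × 100 = 44.4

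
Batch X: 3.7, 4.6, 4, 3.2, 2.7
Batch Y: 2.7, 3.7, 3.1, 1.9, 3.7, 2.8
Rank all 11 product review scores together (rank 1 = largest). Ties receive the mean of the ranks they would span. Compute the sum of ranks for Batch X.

Sorted (descending): 4.6, 4, 3.7, 3.7, 3.7, 3.2, 3.1, 2.8, 2.7, 2.7, 1.9
The 3 values of 3.7 occupy positions 3–5 → average rank 4.
The 2 values of 2.7 occupy positions 9–10 → average rank (9+10)/2 = 9.5.
Batch X values → pooled ranks: 3.7→4, 4.6→1, 4→2, 3.2→6, 2.7→9.5
Rank sum = 4 + 1 + 2 + 6 + 9.5 = 22.5

22.5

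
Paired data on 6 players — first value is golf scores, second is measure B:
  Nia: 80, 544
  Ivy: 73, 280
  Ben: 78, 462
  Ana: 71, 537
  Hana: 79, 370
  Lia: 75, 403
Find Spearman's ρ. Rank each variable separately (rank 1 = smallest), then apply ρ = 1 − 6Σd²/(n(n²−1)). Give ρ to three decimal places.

0.257

Ranks of variable 1: 6, 2, 4, 1, 5, 3
Ranks of variable 2: 6, 1, 4, 5, 2, 3
d = r₁ − r₂: 0, 1, 0, -4, 3, 0
d²: 0, 1, 0, 16, 9, 0; Σd² = 26
ρ = 1 − 6·26/(6·35) = 1 − 156/210 = 0.257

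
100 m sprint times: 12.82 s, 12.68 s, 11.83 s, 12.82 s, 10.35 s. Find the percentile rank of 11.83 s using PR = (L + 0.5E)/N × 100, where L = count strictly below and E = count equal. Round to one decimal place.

30.0

N = 5.
Strictly below 11.83: 1. Equal to 11.83: 1.
PR = (1 + 0.5·1)/5 × 100 = 30.0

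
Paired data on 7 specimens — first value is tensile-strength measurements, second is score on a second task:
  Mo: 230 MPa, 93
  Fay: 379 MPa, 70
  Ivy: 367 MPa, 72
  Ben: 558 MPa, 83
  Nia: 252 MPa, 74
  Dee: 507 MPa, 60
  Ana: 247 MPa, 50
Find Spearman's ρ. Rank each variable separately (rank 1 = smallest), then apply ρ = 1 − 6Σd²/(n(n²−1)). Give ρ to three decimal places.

-0.107

Ranks of variable 1: 1, 5, 4, 7, 3, 6, 2
Ranks of variable 2: 7, 3, 4, 6, 5, 2, 1
d = r₁ − r₂: -6, 2, 0, 1, -2, 4, 1
d²: 36, 4, 0, 1, 4, 16, 1; Σd² = 62
ρ = 1 − 6·62/(7·48) = 1 − 372/336 = -0.107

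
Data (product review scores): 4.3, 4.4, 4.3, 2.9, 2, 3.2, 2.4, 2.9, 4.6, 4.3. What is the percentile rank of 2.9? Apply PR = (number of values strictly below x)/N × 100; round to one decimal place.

20.0

N = 10.
Strictly below 2.9: 2. Equal to 2.9: 2.
PR = 2/10 × 100 = 20.0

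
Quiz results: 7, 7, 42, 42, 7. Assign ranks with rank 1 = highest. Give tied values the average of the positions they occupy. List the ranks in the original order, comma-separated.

4, 4, 1.5, 1.5, 4

Sorted (descending): 42, 42, 7, 7, 7
The 2 values of 42 occupy positions 1–2 → average rank (1+2)/2 = 1.5.
The 3 values of 7 occupy positions 3–5 → average rank 4.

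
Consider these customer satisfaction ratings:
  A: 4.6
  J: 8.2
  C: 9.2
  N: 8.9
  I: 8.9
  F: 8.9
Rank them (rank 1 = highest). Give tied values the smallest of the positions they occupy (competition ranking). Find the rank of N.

Sorted (descending): 9.2, 8.9, 8.9, 8.9, 8.2, 4.6
The 3 values of 8.9 occupy positions 2–4 → each gets rank 2.
N has value 8.9 → rank 2.

2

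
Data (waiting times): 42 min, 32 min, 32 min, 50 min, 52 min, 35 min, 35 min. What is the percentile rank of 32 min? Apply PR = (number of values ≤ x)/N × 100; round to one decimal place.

28.6

N = 7.
Strictly below 32: 0. Equal to 32: 2.
PR = 2/7 × 100 = 28.6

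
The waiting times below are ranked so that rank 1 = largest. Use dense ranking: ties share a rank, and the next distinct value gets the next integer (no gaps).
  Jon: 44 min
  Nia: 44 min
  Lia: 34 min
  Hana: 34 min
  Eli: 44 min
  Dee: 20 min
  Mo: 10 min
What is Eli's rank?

Sorted (descending): 44, 44, 44, 34, 34, 20, 10
The 3 values of 44 share dense rank 1.
The 2 values of 34 share dense rank 2.
Remaining distinct values take the next consecutive integers.
Eli has value 44 min → rank 1.

1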